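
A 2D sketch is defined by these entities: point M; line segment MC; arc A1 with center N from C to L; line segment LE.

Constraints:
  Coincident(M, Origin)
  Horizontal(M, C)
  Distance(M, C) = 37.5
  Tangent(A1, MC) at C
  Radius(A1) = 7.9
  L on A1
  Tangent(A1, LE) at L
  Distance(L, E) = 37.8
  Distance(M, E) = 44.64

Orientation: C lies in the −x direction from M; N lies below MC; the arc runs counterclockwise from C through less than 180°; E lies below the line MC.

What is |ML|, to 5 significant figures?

45.285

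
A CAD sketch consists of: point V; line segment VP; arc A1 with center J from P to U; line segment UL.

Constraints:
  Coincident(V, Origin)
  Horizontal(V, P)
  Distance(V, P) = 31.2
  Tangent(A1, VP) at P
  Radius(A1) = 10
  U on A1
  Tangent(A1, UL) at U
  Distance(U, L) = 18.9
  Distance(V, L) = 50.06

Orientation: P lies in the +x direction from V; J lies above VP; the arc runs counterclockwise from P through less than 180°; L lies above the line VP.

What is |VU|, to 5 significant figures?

42.457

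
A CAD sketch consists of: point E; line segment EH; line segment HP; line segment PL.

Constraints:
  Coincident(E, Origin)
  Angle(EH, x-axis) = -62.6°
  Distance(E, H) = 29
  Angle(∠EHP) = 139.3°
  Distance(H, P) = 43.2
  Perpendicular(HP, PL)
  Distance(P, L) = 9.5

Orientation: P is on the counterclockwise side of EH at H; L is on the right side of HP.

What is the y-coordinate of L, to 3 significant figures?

-50.7

∠EHP = 139.3°, so HP runs at -62.6° + (180° − 139.3°) = -21.9° from the x-axis; with |HP| = 43.2, P = H + 43.2·(cos -21.9°, sin -21.9°) = (53.4, -41.9). The perpendicularity gives PL at right angles to HP; with |PL| = 9.5 on the right of HP, L = P + 9.5·(-0.373, -0.928) = (49.9, -50.7). So L.y = -50.7.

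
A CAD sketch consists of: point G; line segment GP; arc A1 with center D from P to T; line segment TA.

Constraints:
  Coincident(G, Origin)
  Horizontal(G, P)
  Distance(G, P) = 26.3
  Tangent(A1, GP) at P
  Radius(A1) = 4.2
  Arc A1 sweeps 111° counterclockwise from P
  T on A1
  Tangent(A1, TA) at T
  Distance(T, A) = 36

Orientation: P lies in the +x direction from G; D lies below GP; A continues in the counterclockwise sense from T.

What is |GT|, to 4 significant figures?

23.09

The tangent condition forces DP to be normal to GP, so D = P + (0, -4.2) = (26.30, -4.200). On A1, P sits at bearing 90° from D; a 111° counterclockwise sweep puts T at bearing 201°, so T = D + 4.2·(cos 201°, sin 201°) = (22.38, -5.705). Then |GT| = |T − G| = 23.09.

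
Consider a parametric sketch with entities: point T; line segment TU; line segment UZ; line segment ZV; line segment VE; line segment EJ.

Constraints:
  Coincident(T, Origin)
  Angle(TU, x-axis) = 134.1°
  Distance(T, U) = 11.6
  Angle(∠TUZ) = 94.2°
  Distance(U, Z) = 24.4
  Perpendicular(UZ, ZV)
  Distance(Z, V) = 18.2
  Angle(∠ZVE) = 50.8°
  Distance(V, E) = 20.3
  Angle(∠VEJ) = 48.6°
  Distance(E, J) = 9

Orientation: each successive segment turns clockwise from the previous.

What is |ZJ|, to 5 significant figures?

7.8843

T is at the origin; TU runs at 134.1° with length 11.6, so U = (-8.0726, 8.3303). ∠TUZ = 94.2° gives UZ at 48.300° from the x-axis; with |UZ| = 24.4, Z = (8.1590, 26.548). UZ ⟂ ZV, so ZV runs at -41.700°; with |ZV| = 18.2, V = (21.748, 14.441). ∠ZVE = 50.8° gives VE at -170.90° from the x-axis; with |VE| = 20.3, E = (1.7033, 11.230). ∠VEJ = 48.6° gives EJ at 57.700° from the x-axis; with |EJ| = 9.0, J = (6.5125, 18.838). Then |ZJ| = |J − Z| = 7.8843.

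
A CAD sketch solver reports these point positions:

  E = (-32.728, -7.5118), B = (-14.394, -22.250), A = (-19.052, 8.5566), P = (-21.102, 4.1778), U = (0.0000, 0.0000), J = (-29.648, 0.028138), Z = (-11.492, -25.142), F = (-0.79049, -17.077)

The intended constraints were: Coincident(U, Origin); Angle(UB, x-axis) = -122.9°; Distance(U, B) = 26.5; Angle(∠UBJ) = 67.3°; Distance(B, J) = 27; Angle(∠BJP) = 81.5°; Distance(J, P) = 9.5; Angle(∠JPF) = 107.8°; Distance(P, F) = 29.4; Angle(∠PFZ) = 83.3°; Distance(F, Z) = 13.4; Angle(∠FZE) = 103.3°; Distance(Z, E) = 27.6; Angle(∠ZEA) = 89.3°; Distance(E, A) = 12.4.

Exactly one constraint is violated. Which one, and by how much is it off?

Distance(E, A) = 12.4 — off by 8.70.

U = (0.00, 0.00) ✓; UB at -122.9° ✓; |UB| = 26.50 ✓; ∠UBJ = 67.30° ✓; |BJ| = 27.00 ✓; ∠BJP = 81.50° ✓; |JP| = 9.500 ✓; ∠JPF = 107.8° ✓; |PF| = 29.40 ✓; ∠PFZ = 83.30° ✓; |FZ| = 13.40 ✓; ∠FZE = 103.3° ✓; |ZE| = 27.60 ✓; ∠ZEA = 89.30° ✓; |EA| = 21.10 ✗.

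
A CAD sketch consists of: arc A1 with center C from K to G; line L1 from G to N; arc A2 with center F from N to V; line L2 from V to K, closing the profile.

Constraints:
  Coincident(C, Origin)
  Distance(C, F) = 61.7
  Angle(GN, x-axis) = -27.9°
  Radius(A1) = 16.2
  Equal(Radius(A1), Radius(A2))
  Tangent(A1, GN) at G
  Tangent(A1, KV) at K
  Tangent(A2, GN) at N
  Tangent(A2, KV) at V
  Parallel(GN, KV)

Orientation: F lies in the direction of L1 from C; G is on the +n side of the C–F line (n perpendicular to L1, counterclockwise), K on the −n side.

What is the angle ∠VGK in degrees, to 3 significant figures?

62.3°

The slot axis is L1's direction at -27.9°, so u = (cos -27.9°, sin -27.9°) = (0.884, -0.468) and n = (−sin -27.9°, cos -27.9°) = (0.468, 0.884). C is at the origin and F lies 61.7 along u from C, so F = 61.7·u = (54.5, -28.9). Tangency of A1 to both parallel lines with radius 16.2 puts G and K at C ± 16.2·n: G = (7.58, 14.3), K = (-7.58, -14.3). Equal radii place N and V the same way about F: N = F + 16.2·n = (62.1, -14.6), V = F − 16.2·n = (46.9, -43.2). Then cos ∠VGK = GV·GK / (|GV||GK|), giving 62.3°.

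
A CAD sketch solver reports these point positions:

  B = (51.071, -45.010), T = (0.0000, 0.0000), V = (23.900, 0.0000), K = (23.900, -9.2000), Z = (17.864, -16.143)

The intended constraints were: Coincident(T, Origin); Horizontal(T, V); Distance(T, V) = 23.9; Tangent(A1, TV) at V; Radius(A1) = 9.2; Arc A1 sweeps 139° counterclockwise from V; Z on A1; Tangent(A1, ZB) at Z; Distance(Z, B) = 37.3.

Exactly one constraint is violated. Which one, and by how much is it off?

Distance(Z, B) = 37.3 — off by 6.70.

T = (0.00, 0.00) ✓; T.y = 0.00, V.y = 0.00 ✓; |TV| = 23.90 ✓; ∠(KV, VT) = 90.00° ✓; |KV| = 9.200 ✓; bearing(K→Z) − bearing(K→V) = 139.0° ✓; |KZ| = 9.200 ✓; ∠(KZ, ZB) = 90.00° ✓; |ZB| = 44.00 ✗.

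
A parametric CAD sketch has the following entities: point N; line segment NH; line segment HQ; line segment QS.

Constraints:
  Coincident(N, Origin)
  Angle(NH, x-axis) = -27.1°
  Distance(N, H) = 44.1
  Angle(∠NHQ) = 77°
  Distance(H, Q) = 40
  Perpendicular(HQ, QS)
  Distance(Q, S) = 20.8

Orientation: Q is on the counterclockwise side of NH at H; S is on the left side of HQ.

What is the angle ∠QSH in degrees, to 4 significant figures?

62.53°

∠NHQ = 77.0°, so HQ runs at -27.1° + (180° − 77.0°) = 75.90° from the x-axis; with |HQ| = 40.0, Q = H + 40.0·(cos 75.90°, sin 75.90°) = (49.00, 18.71). HQ is perpendicular to QS; with |QS| = 20.8 on the left of HQ, S = Q + 20.8·(-0.9699, 0.2436) = (28.83, 23.77). Then cos ∠QSH = SQ·SH / (|SQ||SH|), giving 62.53°.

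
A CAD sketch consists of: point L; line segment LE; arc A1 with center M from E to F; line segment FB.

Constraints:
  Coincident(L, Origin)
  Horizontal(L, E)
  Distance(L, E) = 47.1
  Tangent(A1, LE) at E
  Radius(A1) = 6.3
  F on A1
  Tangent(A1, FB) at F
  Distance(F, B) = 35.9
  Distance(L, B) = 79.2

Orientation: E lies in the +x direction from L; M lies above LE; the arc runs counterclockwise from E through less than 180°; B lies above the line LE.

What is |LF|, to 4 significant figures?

52.44

Checks: |MF| = 6.300 ✓; ∠(MF, FB) = 90.00° ✓; |FB| = 35.90 ✓; |LB| = 79.20 ✓.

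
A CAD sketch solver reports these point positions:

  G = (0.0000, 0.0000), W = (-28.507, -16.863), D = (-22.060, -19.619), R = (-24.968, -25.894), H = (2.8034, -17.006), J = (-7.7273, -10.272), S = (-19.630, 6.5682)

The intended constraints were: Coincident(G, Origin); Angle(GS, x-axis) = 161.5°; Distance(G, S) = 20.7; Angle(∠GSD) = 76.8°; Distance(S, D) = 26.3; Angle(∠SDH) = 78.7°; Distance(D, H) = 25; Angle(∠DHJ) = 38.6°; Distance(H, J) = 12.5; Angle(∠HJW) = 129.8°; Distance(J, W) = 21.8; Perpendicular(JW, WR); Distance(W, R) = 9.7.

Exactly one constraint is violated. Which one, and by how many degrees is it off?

Perpendicular(JW, WR) — off by 3.80°.

G = (0.00, 0.00) ✓; GS at 161.5° ✓; |GS| = 20.70 ✓; ∠GSD = 76.80° ✓; |SD| = 26.30 ✓; ∠SDH = 78.70° ✓; |DH| = 25.00 ✓; ∠DHJ = 38.60° ✓; |HJ| = 12.50 ✓; ∠HJW = 129.8° ✓; |JW| = 21.80 ✓; ∠(JW, WR) = 93.80° ✗; |WR| = 9.700 ✓.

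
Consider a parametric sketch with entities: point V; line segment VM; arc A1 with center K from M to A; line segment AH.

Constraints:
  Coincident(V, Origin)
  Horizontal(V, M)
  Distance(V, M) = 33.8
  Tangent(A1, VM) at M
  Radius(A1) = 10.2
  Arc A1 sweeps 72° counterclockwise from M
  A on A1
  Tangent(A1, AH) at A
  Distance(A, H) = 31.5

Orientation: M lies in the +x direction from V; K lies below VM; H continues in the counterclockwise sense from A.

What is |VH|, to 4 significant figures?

39.70

V is at the origin; V and M share the same y with |VM| = 33.8 and M on the +x side, so M = (33.80, 0.000). A1 meets VM tangentially, so KM is at right angles to VM, so K = M + (0, -10.2) = (33.80, -10.20). On A1, M sits at bearing 90° from K; a 72° counterclockwise sweep puts A at bearing 162°, so A = K + 10.2·(cos 162°, sin 162°) = (24.10, -7.048). Tangency of A1 to AH means the radius KA is perpendicular to AH, so AH runs along (−sin 162°, cos 162°); with |AH| = 31.5, H = (14.37, -37.01). Then |VH| = |H − V| = 39.70.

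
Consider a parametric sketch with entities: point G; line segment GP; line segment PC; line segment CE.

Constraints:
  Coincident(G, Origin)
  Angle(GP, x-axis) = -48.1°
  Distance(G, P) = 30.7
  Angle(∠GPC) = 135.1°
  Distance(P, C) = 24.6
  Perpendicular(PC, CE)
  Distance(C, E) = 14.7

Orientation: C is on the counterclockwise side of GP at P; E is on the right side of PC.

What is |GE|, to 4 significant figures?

58.91

∠GPC = 135.1°, so PC runs at -48.1° + (180° − 135.1°) = -3.200° from the x-axis; with |PC| = 24.6, C = P + 24.6·(cos -3.200°, sin -3.200°) = (45.06, -24.22). The perpendicularity gives CE at right angles to PC; with |CE| = 14.7 on the right of PC, E = C + 14.7·(-0.05582, -0.9984) = (44.24, -38.90). Then |GE| = |E − G| = 58.91.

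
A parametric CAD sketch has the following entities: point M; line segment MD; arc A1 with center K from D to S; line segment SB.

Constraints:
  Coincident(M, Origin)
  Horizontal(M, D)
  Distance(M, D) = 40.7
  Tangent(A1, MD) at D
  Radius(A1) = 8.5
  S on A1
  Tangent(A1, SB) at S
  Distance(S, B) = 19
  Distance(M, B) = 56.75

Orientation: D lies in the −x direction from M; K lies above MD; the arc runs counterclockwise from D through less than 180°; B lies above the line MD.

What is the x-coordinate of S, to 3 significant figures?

-35.2

Checks: |KS| = 8.500 ✓; ∠(KS, SB) = 90.00° ✓; |SB| = 19.00 ✓; |MB| = 56.75 ✓.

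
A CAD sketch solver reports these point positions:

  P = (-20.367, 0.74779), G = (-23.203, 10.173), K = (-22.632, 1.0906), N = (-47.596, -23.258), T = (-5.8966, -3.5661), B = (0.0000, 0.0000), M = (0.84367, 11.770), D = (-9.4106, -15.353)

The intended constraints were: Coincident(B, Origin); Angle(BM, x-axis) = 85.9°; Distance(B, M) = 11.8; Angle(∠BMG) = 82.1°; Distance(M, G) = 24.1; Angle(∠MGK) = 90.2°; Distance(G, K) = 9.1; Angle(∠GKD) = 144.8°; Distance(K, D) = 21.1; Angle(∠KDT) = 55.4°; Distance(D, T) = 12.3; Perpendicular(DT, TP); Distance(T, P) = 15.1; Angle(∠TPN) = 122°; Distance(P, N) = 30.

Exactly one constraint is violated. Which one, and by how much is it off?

Distance(P, N) = 30 — off by 6.30.

B = (0.00, 0.00) ✓; BM at 85.90° ✓; |BM| = 11.80 ✓; ∠BMG = 82.10° ✓; |MG| = 24.10 ✓; ∠MGK = 90.20° ✓; |GK| = 9.100 ✓; ∠GKD = 144.8° ✓; |KD| = 21.10 ✓; ∠KDT = 55.40° ✓; |DT| = 12.30 ✓; ∠(DT, TP) = 90.00° ✓; |TP| = 15.10 ✓; ∠TPN = 122.0° ✓; |PN| = 36.30 ✗.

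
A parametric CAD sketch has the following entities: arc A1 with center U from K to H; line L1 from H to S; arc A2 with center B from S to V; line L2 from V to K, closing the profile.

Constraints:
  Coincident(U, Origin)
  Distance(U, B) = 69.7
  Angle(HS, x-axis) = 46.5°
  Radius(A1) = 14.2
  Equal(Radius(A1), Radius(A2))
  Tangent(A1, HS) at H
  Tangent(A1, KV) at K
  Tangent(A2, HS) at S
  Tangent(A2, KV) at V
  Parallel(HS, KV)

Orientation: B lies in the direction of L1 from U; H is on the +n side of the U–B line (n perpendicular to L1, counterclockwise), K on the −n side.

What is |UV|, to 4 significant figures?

71.13

The slot axis is L1's direction at 46.5°, so u = (cos 46.5°, sin 46.5°) = (0.6884, 0.7254) and n = (−sin 46.5°, cos 46.5°) = (-0.7254, 0.6884). U is at the origin and B lies 69.7 along u from U, so B = 69.7·u = (47.98, 50.56). Tangency of A1 to both parallel lines with radius 14.2 puts H and K at U ± 14.2·n: H = (-10.30, 9.775), K = (10.30, -9.775). Equal radii place S and V the same way about B: S = B + 14.2·n = (37.68, 60.33), V = B − 14.2·n = (58.28, 40.78). Then |UV| = |V − U| = 71.13.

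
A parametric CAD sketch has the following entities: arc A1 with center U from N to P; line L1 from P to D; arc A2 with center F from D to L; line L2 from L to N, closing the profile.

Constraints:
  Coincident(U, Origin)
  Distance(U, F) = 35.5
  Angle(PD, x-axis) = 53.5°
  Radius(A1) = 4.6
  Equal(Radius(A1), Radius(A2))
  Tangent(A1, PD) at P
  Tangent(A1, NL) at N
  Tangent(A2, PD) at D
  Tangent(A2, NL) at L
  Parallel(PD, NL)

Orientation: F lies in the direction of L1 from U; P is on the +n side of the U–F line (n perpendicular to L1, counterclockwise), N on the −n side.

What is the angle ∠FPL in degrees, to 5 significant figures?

7.1458°

The slot axis is L1's direction at 53.5°, so u = (cos 53.5°, sin 53.5°) = (0.59482, 0.80386) and n = (−sin 53.5°, cos 53.5°) = (-0.80386, 0.59482). U is at the origin and F lies 35.5 along u from U, so F = 35.5·u = (21.116, 28.537). Tangency of A1 to both parallel lines with radius 4.6 puts P and N at U ± 4.6·n: P = (-3.6977, 2.7362), N = (3.6977, -2.7362). Equal radii place D and L the same way about F: D = F + 4.6·n = (17.418, 31.273), L = F − 4.6·n = (24.814, 25.801). Then cos ∠FPL = PF·PL / (|PF||PL|), giving 7.1458°.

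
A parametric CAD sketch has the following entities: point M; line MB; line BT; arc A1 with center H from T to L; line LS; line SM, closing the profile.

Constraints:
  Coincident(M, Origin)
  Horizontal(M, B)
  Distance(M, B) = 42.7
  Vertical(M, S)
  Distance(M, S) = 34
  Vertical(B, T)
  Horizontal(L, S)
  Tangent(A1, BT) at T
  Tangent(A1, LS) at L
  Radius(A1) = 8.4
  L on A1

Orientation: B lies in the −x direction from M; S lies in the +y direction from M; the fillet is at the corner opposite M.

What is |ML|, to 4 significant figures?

48.30

The virtual corner opposite M is at (-42.70, 34.00). Since A1 is tangent to BT there, HT ⟂ BT and tangency of A1 to LS means the radius HL is perpendicular to LS, with radius 8.4, so the center H sits 8.4 in from both sides at H = (-34.30, 25.60). That places the tangent points at T = (-42.70, 25.60) on BT and L = (-34.30, 34.00) on LS. Then |ML| = |L − M| = 48.30.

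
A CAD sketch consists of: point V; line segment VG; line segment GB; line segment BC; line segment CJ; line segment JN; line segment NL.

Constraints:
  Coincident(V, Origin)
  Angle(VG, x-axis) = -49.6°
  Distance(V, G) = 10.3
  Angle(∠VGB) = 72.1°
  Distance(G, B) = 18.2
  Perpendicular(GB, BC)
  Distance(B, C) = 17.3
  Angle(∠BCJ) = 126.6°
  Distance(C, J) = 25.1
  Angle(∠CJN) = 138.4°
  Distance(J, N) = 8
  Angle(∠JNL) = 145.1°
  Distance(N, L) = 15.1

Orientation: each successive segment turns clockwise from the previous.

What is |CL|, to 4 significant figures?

39.97

V is at the origin; VG runs at -49.6° with length 10.3, so G = (6.676, -7.844). ∠VGB = 72.1° gives GB at -157.5° from the x-axis; with |GB| = 18.2, B = (-10.14, -14.81). The perpendicularity gives BC at right angles to GB, so BC runs at 112.5°; with |BC| = 17.3, C = (-16.76, 1.174). ∠BCJ = 126.6° gives CJ at 59.10° from the x-axis; with |CJ| = 25.1, J = (-3.870, 22.71). ∠CJN = 138.4° gives JN at 17.50° from the x-axis; with |JN| = 8.0, N = (3.760, 25.12). ∠JNL = 145.1° gives NL at -17.40° from the x-axis; with |NL| = 15.1, L = (18.17, 20.60). Then |CL| = |L − C| = 39.97.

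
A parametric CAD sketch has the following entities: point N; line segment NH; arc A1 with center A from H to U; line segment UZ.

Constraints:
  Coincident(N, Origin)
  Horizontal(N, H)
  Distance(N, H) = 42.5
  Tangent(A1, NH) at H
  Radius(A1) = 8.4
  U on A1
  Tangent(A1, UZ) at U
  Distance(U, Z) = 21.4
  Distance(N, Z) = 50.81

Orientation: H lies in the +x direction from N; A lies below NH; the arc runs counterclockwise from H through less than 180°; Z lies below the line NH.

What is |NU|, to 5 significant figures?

36.001

Checks: |AU| = 8.400 ✓; ∠(AU, UZ) = 90.00° ✓; |UZ| = 21.40 ✓; |NZ| = 50.81 ✓.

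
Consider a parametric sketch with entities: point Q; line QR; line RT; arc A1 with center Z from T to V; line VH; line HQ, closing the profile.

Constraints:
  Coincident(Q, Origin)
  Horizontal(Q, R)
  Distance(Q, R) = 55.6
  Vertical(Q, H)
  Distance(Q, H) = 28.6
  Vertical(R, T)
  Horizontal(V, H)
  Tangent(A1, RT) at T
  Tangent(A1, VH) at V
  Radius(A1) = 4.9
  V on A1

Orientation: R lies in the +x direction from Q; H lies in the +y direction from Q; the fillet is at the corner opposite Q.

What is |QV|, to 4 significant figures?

58.21

The virtual corner opposite Q is at (55.60, 28.60). Since A1 is tangent to RT there, ZT ⟂ RT and A1 meets VH tangentially, so ZV is at right angles to VH, with radius 4.9, so the center Z sits 4.9 in from both sides at Z = (50.70, 23.70). That places the tangent points at T = (55.60, 23.70) on RT and V = (50.70, 28.60) on VH. Then |QV| = |V − Q| = 58.21.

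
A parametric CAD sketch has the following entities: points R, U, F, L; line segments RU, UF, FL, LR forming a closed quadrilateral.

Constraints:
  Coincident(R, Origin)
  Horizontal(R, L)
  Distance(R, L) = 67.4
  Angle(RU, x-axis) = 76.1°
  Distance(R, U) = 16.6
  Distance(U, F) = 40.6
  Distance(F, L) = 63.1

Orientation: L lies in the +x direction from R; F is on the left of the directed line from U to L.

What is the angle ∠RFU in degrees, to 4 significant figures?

6.298°

Checks: |UF| = 40.60 ✓; |FL| = 63.10 ✓.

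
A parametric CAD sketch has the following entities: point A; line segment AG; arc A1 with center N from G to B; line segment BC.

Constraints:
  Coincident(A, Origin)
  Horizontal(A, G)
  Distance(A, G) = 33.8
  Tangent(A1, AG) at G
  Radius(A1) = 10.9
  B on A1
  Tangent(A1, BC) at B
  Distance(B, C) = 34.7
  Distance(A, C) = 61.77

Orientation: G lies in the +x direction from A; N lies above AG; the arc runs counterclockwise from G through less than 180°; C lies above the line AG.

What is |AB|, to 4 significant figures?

46.26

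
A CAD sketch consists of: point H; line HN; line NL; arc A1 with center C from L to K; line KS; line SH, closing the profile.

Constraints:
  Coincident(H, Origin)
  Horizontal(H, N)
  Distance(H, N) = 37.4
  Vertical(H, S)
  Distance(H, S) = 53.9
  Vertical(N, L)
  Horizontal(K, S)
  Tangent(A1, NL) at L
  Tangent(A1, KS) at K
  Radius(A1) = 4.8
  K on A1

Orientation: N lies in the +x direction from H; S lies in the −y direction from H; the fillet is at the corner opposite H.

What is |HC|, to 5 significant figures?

58.937

H is at the origin; H and N share the same y with |HN| = 37.4 and N on the +x side, so N = (37.400, 0.0000). HS is vertical with |HS| = 53.9 and S on the −y side, so S = (0.0000, -53.900). The virtual corner opposite H is at (37.400, -53.900). Since A1 is tangent to NL there, CL ⟂ NL and tangency of A1 to KS means the radius CK is perpendicular to KS, with radius 4.8, so the center C sits 4.8 in from both sides at C = (32.600, -49.100). Then |HC| = |C − H| = 58.937.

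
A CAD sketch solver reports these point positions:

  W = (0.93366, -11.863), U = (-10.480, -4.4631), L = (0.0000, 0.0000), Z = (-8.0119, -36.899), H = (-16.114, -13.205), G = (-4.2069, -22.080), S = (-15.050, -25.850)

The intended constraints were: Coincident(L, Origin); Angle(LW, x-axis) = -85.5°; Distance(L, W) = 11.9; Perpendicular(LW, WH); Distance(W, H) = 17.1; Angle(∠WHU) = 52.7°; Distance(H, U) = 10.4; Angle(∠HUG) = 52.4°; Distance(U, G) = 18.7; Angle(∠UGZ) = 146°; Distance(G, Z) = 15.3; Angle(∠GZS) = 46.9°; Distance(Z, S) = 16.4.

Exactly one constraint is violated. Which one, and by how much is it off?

Distance(Z, S) = 16.4 — off by 3.30.

L = (0.00, 0.00) ✓; LW at -85.50° ✓; |LW| = 11.90 ✓; ∠(LW, WH) = 90.00° ✓; |WH| = 17.10 ✓; ∠WHU = 52.70° ✓; |HU| = 10.40 ✓; ∠HUG = 52.40° ✓; |UG| = 18.70 ✓; ∠UGZ = 146.0° ✓; |GZ| = 15.30 ✓; ∠GZS = 46.90° ✓; |ZS| = 13.10 ✗.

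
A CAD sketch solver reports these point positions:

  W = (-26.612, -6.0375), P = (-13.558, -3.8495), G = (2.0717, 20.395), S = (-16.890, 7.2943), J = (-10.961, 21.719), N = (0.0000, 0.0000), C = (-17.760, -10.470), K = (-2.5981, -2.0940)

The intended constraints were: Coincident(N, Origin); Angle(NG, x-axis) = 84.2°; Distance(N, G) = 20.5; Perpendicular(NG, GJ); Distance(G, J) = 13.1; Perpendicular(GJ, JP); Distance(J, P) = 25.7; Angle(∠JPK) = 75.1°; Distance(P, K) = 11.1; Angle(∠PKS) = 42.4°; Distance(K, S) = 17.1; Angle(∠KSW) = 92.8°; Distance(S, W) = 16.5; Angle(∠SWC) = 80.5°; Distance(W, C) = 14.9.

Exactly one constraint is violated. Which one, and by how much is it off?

Distance(W, C) = 14.9 — off by 5.00.

N = (0.00, 0.00) ✓; NG at 84.20° ✓; |NG| = 20.50 ✓; ∠(NG, GJ) = 90.00° ✓; |GJ| = 13.10 ✓; ∠(GJ, JP) = 90.00° ✓; |JP| = 25.70 ✓; ∠JPK = 75.10° ✓; |PK| = 11.10 ✓; ∠PKS = 42.40° ✓; |KS| = 17.10 ✓; ∠KSW = 92.80° ✓; |SW| = 16.50 ✓; ∠SWC = 80.50° ✓; |WC| = 9.900 ✗.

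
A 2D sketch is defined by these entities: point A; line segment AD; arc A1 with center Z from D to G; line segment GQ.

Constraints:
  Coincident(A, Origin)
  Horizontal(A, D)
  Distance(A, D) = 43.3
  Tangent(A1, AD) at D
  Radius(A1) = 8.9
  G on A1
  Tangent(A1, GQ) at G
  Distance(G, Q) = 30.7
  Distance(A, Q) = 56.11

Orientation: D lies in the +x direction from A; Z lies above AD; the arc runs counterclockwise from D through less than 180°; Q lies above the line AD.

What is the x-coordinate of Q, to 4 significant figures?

38.79

Checks: |ZG| = 8.900 ✓; ∠(ZG, GQ) = 90.00° ✓; |GQ| = 30.70 ✓; |AQ| = 56.11 ✓.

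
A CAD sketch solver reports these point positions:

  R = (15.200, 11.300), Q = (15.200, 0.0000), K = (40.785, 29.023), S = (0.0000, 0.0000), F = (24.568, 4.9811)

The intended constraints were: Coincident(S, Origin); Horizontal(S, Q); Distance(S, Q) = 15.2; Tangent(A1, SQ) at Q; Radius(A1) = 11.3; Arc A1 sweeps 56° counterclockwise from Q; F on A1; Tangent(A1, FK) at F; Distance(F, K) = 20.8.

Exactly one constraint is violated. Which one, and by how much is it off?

Distance(F, K) = 20.8 — off by 8.20.

S = (0.00, 0.00) ✓; S.y = 0.00, Q.y = 0.00 ✓; |SQ| = 15.20 ✓; ∠(RQ, QS) = 90.00° ✓; |RQ| = 11.30 ✓; bearing(R→F) − bearing(R→Q) = 56.00° ✓; |RF| = 11.30 ✓; ∠(RF, FK) = 90.00° ✓; |FK| = 29.00 ✗.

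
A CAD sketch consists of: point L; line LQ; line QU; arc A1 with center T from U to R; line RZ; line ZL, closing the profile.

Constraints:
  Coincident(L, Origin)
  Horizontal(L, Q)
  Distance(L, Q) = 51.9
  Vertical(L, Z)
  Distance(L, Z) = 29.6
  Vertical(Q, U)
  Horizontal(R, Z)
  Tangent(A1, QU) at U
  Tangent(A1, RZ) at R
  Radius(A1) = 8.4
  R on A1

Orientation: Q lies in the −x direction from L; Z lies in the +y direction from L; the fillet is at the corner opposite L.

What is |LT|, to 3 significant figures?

48.4

LZ is vertical with |LZ| = 29.6 and Z on the +y side, so Z = (0.00, 29.6). The virtual corner opposite L is at (-51.9, 29.6). The tangent condition forces TU to be normal to QU and A1 meets RZ tangentially, so TR is at right angles to RZ, with radius 8.4, so the center T sits 8.4 in from both sides at T = (-43.5, 21.2). Then |LT| = |T − L| = 48.4.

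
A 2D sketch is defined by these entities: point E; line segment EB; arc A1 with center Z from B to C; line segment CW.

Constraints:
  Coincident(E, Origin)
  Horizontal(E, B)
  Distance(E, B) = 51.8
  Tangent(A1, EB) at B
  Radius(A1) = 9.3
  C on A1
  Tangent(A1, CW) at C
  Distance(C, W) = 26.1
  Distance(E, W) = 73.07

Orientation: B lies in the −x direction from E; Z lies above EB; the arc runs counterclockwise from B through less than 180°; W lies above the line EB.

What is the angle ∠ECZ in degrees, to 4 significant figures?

112.9°

Checks: E = (0.00, 0.00) ✓; |ZC| = 9.300 ✓; ∠(ZC, CW) = 90.00° ✓; |CW| = 26.10 ✓; |EW| = 73.07 ✓.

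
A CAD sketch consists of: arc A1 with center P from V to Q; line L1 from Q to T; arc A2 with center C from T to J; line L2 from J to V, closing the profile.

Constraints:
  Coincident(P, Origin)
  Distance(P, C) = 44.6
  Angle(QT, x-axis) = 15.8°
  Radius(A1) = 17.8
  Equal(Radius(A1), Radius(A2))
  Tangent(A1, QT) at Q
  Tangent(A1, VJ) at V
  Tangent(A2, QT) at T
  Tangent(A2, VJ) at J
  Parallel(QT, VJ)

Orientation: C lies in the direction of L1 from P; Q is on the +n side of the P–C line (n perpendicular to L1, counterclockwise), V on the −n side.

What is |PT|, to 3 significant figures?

48.0

Tangency of A1 to both parallel lines with radius 17.8 puts Q and V at P ± 17.8·n: Q = (-4.85, 17.1), V = (4.85, -17.1). Equal radii place T and J the same way about C: T = C + 17.8·n = (38.1, 29.3), J = C − 17.8·n = (47.8, -4.98). Then |PT| = |T − P| = 48.0.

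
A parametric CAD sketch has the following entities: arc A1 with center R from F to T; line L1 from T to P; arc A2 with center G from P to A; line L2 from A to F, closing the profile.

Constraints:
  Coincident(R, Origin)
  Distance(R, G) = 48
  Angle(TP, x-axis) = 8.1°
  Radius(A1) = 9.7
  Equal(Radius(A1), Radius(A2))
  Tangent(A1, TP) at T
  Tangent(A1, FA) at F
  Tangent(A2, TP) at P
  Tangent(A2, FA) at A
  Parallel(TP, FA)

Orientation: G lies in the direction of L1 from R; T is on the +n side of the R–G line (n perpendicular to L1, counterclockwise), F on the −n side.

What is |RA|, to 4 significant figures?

48.97

The slot axis is L1's direction at 8.1°, so u = (cos 8.1°, sin 8.1°) = (0.9900, 0.1409) and n = (−sin 8.1°, cos 8.1°) = (-0.1409, 0.9900). R is at the origin and G lies 48.0 along u from R, so G = 48.0·u = (47.52, 6.763). Tangency of A1 to both parallel lines with radius 9.7 puts T and F at R ± 9.7·n: T = (-1.367, 9.603), F = (1.367, -9.603). Equal radii place P and A the same way about G: P = G + 9.7·n = (46.15, 16.37), A = G − 9.7·n = (48.89, -2.840). Then |RA| = |A − R| = 48.97.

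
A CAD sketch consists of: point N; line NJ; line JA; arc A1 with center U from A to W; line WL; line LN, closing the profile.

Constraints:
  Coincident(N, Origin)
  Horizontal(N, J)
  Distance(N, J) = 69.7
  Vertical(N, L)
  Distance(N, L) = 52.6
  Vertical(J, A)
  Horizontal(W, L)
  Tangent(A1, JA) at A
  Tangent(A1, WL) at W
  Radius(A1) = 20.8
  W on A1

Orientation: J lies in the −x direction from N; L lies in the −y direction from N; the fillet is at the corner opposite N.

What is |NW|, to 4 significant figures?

71.82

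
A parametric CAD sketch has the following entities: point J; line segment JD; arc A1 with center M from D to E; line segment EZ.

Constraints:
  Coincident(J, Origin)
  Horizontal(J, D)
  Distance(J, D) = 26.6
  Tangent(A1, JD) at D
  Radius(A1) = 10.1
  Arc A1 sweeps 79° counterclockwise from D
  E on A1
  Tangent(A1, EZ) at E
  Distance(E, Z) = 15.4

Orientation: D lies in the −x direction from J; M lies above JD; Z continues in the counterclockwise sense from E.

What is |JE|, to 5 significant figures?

18.580

J is at the origin; JD is horizontal with |JD| = 26.6 and D on the −x side, so D = (-26.600, 0.0000). The tangent condition forces MD to be normal to JD, so M = D + (0, 10.1) = (-26.600, 10.100). On A1, D sits at bearing -90° from M; a 79° counterclockwise sweep puts E at bearing -11°, so E = M + 10.1·(cos -11°, sin -11°) = (-16.686, 8.1728). Then |JE| = |E − J| = 18.580.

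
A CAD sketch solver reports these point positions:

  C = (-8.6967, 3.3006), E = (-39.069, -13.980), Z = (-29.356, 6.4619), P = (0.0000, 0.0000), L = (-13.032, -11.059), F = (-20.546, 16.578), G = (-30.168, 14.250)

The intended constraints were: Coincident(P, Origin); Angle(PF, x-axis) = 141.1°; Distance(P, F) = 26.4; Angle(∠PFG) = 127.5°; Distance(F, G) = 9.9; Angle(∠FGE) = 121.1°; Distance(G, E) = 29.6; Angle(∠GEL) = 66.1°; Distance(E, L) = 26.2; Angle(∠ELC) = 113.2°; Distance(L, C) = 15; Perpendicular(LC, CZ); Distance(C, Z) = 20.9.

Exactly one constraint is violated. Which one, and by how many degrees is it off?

Perpendicular(LC, CZ) — off by 8.10°.

P = (0.00, 0.00) ✓; PF at 141.1° ✓; |PF| = 26.40 ✓; ∠PFG = 127.5° ✓; |FG| = 9.900 ✓; ∠FGE = 121.1° ✓; |GE| = 29.60 ✓; ∠GEL = 66.10° ✓; |EL| = 26.20 ✓; ∠ELC = 113.2° ✓; |LC| = 15.00 ✓; ∠(LC, CZ) = 98.10° ✗; |CZ| = 20.90 ✓.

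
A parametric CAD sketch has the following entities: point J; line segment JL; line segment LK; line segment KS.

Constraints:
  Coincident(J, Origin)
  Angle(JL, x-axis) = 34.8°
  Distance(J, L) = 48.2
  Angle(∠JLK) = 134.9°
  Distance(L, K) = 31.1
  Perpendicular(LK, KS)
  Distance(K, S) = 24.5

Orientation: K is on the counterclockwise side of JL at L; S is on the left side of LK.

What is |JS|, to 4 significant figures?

65.83

∠JLK = 134.9°, so LK runs at 34.8° + (180° − 134.9°) = 79.90° from the x-axis; with |LK| = 31.1, K = L + 31.1·(cos 79.90°, sin 79.90°) = (45.03, 58.13). LK ⟂ KS; with |KS| = 24.5 on the left of LK, S = K + 24.5·(-0.9845, 0.1754) = (20.91, 62.42). Then |JS| = |S − J| = 65.83.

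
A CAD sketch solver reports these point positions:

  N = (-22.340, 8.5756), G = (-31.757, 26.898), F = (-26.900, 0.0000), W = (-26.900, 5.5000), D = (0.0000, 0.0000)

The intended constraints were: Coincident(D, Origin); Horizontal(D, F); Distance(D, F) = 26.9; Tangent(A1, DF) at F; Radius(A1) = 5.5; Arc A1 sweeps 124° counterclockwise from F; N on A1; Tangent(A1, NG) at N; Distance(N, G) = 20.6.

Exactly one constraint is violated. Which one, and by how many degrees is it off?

Tangent(A1, NG) at N — off by 6.80°.

D = (0.00, 0.00) ✓; D.y = 0.00, F.y = 0.00 ✓; |DF| = 26.90 ✓; ∠(WF, FD) = 90.00° ✓; |WF| = 5.500 ✓; bearing(W→N) − bearing(W→F) = 124.0° ✓; |WN| = 5.500 ✓; ∠(WN, NG) = 96.80° ✗; |NG| = 20.60 ✓.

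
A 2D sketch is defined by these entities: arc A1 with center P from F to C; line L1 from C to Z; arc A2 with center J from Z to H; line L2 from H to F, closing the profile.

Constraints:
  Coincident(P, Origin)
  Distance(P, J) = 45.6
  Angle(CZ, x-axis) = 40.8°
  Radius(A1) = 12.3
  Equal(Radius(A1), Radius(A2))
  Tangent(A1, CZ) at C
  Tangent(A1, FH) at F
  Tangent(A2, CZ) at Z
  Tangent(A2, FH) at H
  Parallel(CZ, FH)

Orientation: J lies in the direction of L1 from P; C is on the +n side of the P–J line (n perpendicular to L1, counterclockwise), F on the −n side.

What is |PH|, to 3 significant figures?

47.2

Tangency of A1 to both parallel lines with radius 12.3 puts C and F at P ± 12.3·n: C = (-8.04, 9.31), F = (8.04, -9.31). Equal radii place Z and H the same way about J: Z = J + 12.3·n = (26.5, 39.1), H = J − 12.3·n = (42.6, 20.5). Then |PH| = |H − P| = 47.2.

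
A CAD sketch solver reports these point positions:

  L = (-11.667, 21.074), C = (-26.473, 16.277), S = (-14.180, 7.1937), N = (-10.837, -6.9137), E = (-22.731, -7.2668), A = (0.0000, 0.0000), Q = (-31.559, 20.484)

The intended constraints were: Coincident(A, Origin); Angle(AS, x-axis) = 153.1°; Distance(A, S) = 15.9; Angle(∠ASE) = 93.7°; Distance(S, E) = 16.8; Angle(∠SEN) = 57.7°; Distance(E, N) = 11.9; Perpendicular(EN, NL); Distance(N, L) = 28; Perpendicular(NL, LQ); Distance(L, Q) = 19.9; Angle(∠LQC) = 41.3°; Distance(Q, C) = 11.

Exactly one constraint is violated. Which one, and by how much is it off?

Distance(Q, C) = 11 — off by 4.40.

A = (0.00, 0.00) ✓; AS at 153.1° ✓; |AS| = 15.90 ✓; ∠ASE = 93.70° ✓; |SE| = 16.80 ✓; ∠SEN = 57.70° ✓; |EN| = 11.90 ✓; ∠(EN, NL) = 90.00° ✓; |NL| = 28.00 ✓; ∠(NL, LQ) = 90.00° ✓; |LQ| = 19.90 ✓; ∠LQC = 41.30° ✓; |QC| = 6.600 ✗.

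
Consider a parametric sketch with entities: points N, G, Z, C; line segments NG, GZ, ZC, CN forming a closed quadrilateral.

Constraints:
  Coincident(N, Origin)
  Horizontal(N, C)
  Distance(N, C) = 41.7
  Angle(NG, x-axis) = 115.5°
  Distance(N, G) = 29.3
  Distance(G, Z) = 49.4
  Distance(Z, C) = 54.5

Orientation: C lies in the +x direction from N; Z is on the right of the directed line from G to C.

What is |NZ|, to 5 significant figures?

24.036

N is at the origin; N and C share the same y with |NC| = 41.7 and C in +x, so C = (41.7, 0). NG runs at 115.5° with |NG| = 29.3, so G = (-12.614, 26.446). Z is determined by |GZ| = 49.4 and |ZC| = 54.5 together: it lies at the intersection of circle(G, 49.4) and circle(C, 54.5). With |GC| = 60.410, the foot of the radical line on GC is 25.819 from G and the perpendicular offset is √(49.4² − 25.819²) = 42.116. Taking the right-of-GC solution: Z = (-7.8371, -22.723).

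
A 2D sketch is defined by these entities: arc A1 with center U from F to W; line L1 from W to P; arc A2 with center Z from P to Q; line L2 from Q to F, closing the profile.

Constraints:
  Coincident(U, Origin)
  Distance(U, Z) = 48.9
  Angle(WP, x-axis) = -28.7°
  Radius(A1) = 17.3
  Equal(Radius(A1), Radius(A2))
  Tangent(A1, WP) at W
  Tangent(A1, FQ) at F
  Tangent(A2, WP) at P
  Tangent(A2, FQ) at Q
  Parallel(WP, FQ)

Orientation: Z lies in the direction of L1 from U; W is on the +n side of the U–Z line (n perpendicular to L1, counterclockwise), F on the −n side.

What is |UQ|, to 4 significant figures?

51.87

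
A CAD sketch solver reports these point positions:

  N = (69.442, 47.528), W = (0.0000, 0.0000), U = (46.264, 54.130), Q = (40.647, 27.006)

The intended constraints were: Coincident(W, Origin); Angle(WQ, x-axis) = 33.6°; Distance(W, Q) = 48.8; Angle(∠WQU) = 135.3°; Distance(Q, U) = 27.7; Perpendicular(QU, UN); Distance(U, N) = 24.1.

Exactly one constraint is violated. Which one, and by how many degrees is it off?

Perpendicular(QU, UN) — off by 4.20°.

W = (0.00, 0.00) ✓; WQ at 33.60° ✓; |WQ| = 48.80 ✓; ∠WQU = 135.3° ✓; |QU| = 27.70 ✓; ∠(QU, UN) = 94.20° ✗; |UN| = 24.10 ✓.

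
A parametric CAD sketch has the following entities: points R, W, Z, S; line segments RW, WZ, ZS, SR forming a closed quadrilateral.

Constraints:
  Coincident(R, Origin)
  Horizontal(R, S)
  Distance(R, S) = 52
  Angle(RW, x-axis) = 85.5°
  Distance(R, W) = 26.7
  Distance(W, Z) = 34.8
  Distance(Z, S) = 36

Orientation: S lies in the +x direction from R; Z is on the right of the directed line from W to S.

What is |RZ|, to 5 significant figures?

17.149

R is at the origin; R and S share the same y with |RS| = 52.0 and S in +x, so S = (52.0, 0). RW runs at 85.5° with |RW| = 26.7, so W = (2.0949, 26.618). Z is determined by |WZ| = 34.8 and |ZS| = 36.0 together: it lies at the intersection of circle(W, 34.8) and circle(S, 36.0). With |WS| = 56.560, the foot of the radical line on WS is 27.529 from W and the perpendicular offset is √(34.8² − 27.529²) = 21.288. Taking the right-of-WS solution: Z = (16.366, -5.1214).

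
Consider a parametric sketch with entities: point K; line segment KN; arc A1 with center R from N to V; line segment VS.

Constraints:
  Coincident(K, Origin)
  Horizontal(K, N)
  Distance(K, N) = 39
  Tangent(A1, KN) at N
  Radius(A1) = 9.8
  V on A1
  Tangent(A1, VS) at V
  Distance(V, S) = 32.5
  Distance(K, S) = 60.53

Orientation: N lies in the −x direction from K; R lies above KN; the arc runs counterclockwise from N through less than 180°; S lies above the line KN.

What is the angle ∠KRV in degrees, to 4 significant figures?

35.91°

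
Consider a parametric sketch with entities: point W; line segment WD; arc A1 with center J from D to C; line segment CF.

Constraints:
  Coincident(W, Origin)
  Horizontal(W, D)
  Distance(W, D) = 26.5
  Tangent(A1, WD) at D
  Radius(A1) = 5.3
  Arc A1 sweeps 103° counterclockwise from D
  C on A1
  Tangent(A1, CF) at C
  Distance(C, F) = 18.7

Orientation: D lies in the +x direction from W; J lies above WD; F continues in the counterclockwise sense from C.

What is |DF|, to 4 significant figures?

24.73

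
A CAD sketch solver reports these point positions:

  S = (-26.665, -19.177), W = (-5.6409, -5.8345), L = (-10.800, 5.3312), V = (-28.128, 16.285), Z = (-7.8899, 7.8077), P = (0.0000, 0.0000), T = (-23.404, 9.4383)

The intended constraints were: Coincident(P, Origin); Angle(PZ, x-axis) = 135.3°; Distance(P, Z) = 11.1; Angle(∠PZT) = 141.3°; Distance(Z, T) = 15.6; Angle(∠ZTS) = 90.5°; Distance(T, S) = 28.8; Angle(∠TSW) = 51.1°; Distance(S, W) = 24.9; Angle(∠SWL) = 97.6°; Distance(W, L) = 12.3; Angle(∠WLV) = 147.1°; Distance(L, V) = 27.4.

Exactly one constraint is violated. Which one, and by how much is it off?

Distance(L, V) = 27.4 — off by 6.90.

P = (0.00, 0.00) ✓; PZ at 135.3° ✓; |PZ| = 11.10 ✓; ∠PZT = 141.3° ✓; |ZT| = 15.60 ✓; ∠ZTS = 90.50° ✓; |TS| = 28.80 ✓; ∠TSW = 51.10° ✓; |SW| = 24.90 ✓; ∠SWL = 97.60° ✓; |WL| = 12.30 ✓; ∠WLV = 147.1° ✓; |LV| = 20.50 ✗.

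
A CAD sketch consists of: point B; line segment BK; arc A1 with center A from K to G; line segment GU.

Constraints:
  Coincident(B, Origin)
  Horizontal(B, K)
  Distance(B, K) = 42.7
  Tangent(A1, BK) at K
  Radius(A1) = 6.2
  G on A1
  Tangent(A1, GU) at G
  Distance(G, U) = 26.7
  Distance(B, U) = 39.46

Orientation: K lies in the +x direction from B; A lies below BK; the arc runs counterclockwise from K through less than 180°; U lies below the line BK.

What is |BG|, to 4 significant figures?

37.15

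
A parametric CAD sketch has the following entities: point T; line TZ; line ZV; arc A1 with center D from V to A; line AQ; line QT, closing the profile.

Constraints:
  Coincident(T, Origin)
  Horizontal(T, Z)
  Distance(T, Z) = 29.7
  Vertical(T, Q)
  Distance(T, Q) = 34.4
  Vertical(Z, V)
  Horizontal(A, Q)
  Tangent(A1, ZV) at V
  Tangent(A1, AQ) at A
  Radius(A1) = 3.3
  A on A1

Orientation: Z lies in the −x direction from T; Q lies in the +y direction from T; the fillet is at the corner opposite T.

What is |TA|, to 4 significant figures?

43.36

T is at the origin; TZ is horizontal with |TZ| = 29.7 and Z on the −x side, so Z = (-29.70, 0.000). T and Q share the same x with |TQ| = 34.4 and Q on the +y side, so Q = (0.000, 34.40). The virtual corner opposite T is at (-29.70, 34.40). Tangency of A1 to ZV means the radius DV is perpendicular to ZV and A1 meets AQ tangentially, so DA is at right angles to AQ, with radius 3.3, so the center D sits 3.3 in from both sides at D = (-26.40, 31.10). That places the tangent points at V = (-29.70, 31.10) on ZV and A = (-26.40, 34.40) on AQ. Then |TA| = |A − T| = 43.36.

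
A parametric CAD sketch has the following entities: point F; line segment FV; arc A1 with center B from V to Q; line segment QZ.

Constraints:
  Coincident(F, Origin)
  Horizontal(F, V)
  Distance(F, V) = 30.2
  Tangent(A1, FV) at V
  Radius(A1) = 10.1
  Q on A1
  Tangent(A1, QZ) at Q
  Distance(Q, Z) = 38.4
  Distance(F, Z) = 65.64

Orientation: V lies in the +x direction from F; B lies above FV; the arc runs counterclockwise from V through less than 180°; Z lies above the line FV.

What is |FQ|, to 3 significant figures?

41.0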